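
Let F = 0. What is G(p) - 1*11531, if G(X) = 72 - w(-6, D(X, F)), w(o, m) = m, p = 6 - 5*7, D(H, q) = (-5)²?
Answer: -11484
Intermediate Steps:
D(H, q) = 25
p = -29 (p = 6 - 35 = -29)
G(X) = 47 (G(X) = 72 - 1*25 = 72 - 25 = 47)
G(p) - 1*11531 = 47 - 1*11531 = 47 - 11531 = -11484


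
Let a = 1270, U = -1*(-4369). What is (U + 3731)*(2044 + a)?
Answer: 26843400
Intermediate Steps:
U = 4369
(U + 3731)*(2044 + a) = (4369 + 3731)*(2044 + 1270) = 8100*3314 = 26843400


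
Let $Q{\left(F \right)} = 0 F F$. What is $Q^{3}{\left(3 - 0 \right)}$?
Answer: $0$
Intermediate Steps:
$Q{\left(F \right)} = 0$ ($Q{\left(F \right)} = 0 F = 0$)
$Q^{3}{\left(3 - 0 \right)} = 0^{3} = 0$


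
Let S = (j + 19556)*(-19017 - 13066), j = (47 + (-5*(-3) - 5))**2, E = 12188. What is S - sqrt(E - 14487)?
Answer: -731652815 - 11*I*sqrt(19) ≈ -7.3165e+8 - 47.948*I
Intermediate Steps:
j = 3249 (j = (47 + (15 - 5))**2 = (47 + 10)**2 = 57**2 = 3249)
S = -731652815 (S = (3249 + 19556)*(-19017 - 13066) = 22805*(-32083) = -731652815)
S - sqrt(E - 14487) = -731652815 - sqrt(12188 - 14487) = -731652815 - sqrt(-2299) = -731652815 - 11*I*sqrt(19)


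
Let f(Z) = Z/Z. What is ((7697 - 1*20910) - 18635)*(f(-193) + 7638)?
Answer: -243286872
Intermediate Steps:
f(Z) = 1
((7697 - 1*20910) - 18635)*(f(-193) + 7638) = ((7697 - 1*20910) - 18635)*(1 + 7638) = ((7697 - 20910) - 18635)*7639 = (-13213 - 18635)*7639 = -31848*7639 = -243286872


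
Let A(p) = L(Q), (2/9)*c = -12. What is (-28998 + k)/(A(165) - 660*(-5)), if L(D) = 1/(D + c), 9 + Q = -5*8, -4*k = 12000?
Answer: -3295794/339899 ≈ -9.6964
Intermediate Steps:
c = -54 (c = (9/2)*(-12) = -54)
k = -3000 (k = -¼*12000 = -3000)
Q = -49 (Q = -9 - 5*8 = -9 - 40 = -49)
L(D) = 1/(-54 + D) (L(D) = 1/(D - 54) = 1/(-54 + D))
A(p) = -1/103 (A(p) = 1/(-54 - 49) = 1/(-103) = -1/103)
(-28998 + k)/(A(165) - 660*(-5)) = (-28998 - 3000)/(-1/103 - 660*(-5)) = -31998/(-1/103 + 3300) = -31998/339899/103 = -31998*103/339899 = -3295794/339899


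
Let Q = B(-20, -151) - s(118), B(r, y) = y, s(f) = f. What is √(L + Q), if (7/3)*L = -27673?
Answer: I*√594314/7 ≈ 110.13*I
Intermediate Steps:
L = -83019/7 (L = (3/7)*(-27673) = -83019/7 ≈ -11860.)
Q = -269 (Q = -151 - 1*118 = -151 - 118 = -269)
√(L + Q) = √(-83019/7 - 269) = √(-84902/7) = I*√594314/7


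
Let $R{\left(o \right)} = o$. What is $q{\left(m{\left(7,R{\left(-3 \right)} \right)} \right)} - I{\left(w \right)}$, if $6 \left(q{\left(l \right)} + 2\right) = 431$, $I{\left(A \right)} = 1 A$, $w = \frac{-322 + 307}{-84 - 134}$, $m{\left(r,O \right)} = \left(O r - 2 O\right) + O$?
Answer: $\frac{22813}{327} \approx 69.765$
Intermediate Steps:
$m{\left(r,O \right)} = - O + O r$ ($m{\left(r,O \right)} = \left(- 2 O + O r\right) + O = - O + O r$)
$w = \frac{15}{218}$ ($w = - \frac{15}{-218} = \left(-15\right) \left(- \frac{1}{218}\right) = \frac{15}{218} \approx 0.068807$)
$I{\left(A \right)} = A$
$q{\left(l \right)} = \frac{419}{6}$ ($q{\left(l \right)} = -2 + \frac{1}{6} \cdot 431 = -2 + \frac{431}{6} = \frac{419}{6}$)
$q{\left(m{\left(7,R{\left(-3 \right)} \right)} \right)} - I{\left(w \right)} = \frac{419}{6} - \frac{15}{218} = \frac{22813}{327}$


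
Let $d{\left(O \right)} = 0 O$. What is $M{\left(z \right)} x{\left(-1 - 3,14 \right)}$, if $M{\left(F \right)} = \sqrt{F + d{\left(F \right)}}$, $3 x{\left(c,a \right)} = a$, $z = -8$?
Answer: $\frac{28 i \sqrt{2}}{3} \approx 13.199 i$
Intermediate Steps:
$d{\left(O \right)} = 0$
$x{\left(c,a \right)} = \frac{a}{3}$
$M{\left(F \right)} = \sqrt{F}$ ($M{\left(F \right)} = \sqrt{F + 0} = \sqrt{F}$)
$M{\left(z \right)} x{\left(-1 - 3,14 \right)} = \sqrt{-8} \cdot \frac{1}{3} \cdot 14 = 2 i \sqrt{2} \cdot \frac{14}{3} = \frac{28 i \sqrt{2}}{3}$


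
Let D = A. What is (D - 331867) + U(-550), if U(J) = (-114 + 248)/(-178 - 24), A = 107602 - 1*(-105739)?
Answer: -11971193/101 ≈ -1.1853e+5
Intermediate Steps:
A = 213341 (A = 107602 + 105739 = 213341)
D = 213341
U(J) = -67/101 (U(J) = 134/(-202) = 134*(-1/202) = -67/101)
(D - 331867) + U(-550) = (213341 - 331867) - 67/101 = -118526 - 67/101 = -11971193/101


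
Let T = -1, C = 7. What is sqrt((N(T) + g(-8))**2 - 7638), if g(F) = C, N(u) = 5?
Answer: I*sqrt(7494) ≈ 86.568*I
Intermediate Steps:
g(F) = 7
sqrt((N(T) + g(-8))**2 - 7638) = sqrt((5 + 7)**2 - 7638) = sqrt(12**2 - 7638) = sqrt(144 - 7638) = sqrt(-7494) = I*sqrt(7494)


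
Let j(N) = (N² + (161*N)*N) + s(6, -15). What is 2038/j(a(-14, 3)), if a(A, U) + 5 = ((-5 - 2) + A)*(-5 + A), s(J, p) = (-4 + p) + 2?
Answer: 2038/25148215 ≈ 8.1039e-5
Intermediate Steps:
s(J, p) = -2 + p
a(A, U) = -5 + (-7 + A)*(-5 + A) (a(A, U) = -5 + ((-5 - 2) + A)*(-5 + A) = -5 + (-7 + A)*(-5 + A))
j(N) = -17 + 162*N² (j(N) = (N² + (161*N)*N) + (-2 - 15) = (N² + 161*N²) - 17 = 162*N² - 17 = -17 + 162*N²)
2038/j(a(-14, 3)) = 2038/(-17 + 162*(30 + (-14)² - 12*(-14))²) = 2038/(-17 + 162*(30 + 196 + 168)²) = 2038/(-17 + 162*394²) = 2038/(-17 + 162*155236) = 2038/(-17 + 25148232) = 2038/25148215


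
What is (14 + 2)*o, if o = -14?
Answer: -224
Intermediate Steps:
(14 + 2)*o = (14 + 2)*(-14) = 16*(-14) = -224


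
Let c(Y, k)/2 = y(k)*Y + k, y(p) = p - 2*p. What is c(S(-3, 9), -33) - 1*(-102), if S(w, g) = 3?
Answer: 234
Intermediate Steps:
y(p) = -p
c(Y, k) = 2*k - 2*Y*k (c(Y, k) = 2*((-k)*Y + k) = 2*(-Y*k + k) = 2*(k - Y*k) = 2*k - 2*Y*k)
c(S(-3, 9), -33) - 1*(-102) = 2*(-33)*(1 - 1*3) - 1*(-102) = 2*(-33)*(1 - 3) + 102 = 2*(-33)*(-2) + 102 = 132 + 102 = 234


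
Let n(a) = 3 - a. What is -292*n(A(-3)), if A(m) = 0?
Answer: -876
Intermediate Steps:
-292*n(A(-3)) = -292*(3 - 1*0) = -292*(3 + 0) = -292*3 = -876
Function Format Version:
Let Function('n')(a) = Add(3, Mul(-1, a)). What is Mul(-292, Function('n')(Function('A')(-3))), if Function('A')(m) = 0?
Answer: -876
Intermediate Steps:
Mul(-292, Function('n')(Function('A')(-3))) = Mul(-292, Add(3, Mul(-1, 0))) = Mul(-292, Add(3, 0)) = Mul(-292, 3) = -876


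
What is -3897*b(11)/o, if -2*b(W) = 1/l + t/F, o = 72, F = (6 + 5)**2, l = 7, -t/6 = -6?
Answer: 161509/13552 ≈ 11.918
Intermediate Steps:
t = 36 (t = -6*(-6) = 36)
F = 121 (F = 11**2 = 121)
b(W) = -373/1694 (b(W) = -(1/7 + 36/121)/2 = -1/2*373/847 = -373/1694)
-3897*b(11)/o = -(-1453581)/(1694*72) = -3897*(-373/121968) = 161509/13552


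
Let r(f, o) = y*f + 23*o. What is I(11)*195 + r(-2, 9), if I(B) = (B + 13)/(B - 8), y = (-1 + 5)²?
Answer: 1735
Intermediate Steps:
y = 16 (y = 4² = 16)
r(f, o) = 16*f + 23*o
I(B) = (13 + B)/(-8 + B)
I(11)*195 + r(-2, 9) = ((13 + 11)/(-8 + 11))*195 + (16*(-2) + 23*9) = (24/3)*195 + (-32 + 207) = ((⅓)*24)*195 + 175 = 8*195 + 175 = 1560 + 175 = 1735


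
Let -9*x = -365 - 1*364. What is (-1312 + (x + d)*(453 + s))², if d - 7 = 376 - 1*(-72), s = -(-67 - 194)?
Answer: 145459857664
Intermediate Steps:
s = 261 (s = -1*(-261) = 261)
x = 81 (x = -(-365 - 1*364)/9 = -(-365 - 364)/9 = -⅑*(-729) = 81)
d = 455 (d = 7 + (376 - 1*(-72)) = 7 + (376 + 72) = 7 + 448 = 455)
(-1312 + (x + d)*(453 + s))² = (-1312 + (81 + 455)*(453 + 261))² = (-1312 + 536*714)² = (-1312 + 382704)² = 381392² = 145459857664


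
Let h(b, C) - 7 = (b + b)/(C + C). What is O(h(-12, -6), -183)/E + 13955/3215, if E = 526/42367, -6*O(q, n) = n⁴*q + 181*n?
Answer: -45828208309474875/338218 ≈ -1.3550e+11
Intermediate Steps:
h(b, C) = 7 + b/C (h(b, C) = 7 + (b + b)/(C + C) = 7 + (2*b)/((2*C)) = 7 + (2*b)*(1/(2*C)) = 7 + b/C)
O(q, n) = -181*n/6 - q*n⁴/6 (O(q, n) = -(n⁴*q + 181*n)/6 = -(q*n⁴ + 181*n)/6 = -(181*n + q*n⁴)/6 = -181*n/6 - q*n⁴/6)
E = 526/42367 (E = 526*(1/42367) = 526/42367 ≈ 0.012415)
O(h(-12, -6), -183)/E + 13955/3215 = (-⅙*(-183)*(181 + (7 - 12/(-6))*(-183)³))/(526/42367) + 13955/3215 = -⅙*(-183)*(181 + (7 - 12*(-⅙))*(-6128487))*(42367/526) + 13955*(1/3215) = -⅙*(-183)*(181 + (7 + 2)*(-6128487))*(42367/526) + 2791/643 = -⅙*(-183)*(181 + 9*(-6128487))*(42367/526) + 2791/643 = -⅙*(-183)*(181 - 55156383)*(42367/526) + 2791/643 = -⅙*(-183)*(-55156202)*(42367/526) + 2791/643 = -1682264161*42367/526 + 2791/643 = -71272485709087/526 + 2791/643 = -45828208309474875/338218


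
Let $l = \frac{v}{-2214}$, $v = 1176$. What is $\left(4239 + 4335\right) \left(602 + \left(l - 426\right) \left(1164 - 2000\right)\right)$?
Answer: $\frac{376684908724}{123} \approx 3.0625 \cdot 10^{9}$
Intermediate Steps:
$l = - \frac{196}{369}$ ($l = \frac{1176}{-2214} = 1176 \left(- \frac{1}{2214}\right) = - \frac{196}{369} \approx -0.53117$)
$\left(4239 + 4335\right) \left(602 + \left(l - 426\right) \left(1164 - 2000\right)\right) = \left(4239 + 4335\right) \left(602 + \left(- \frac{196}{369} - 426\right) \left(1164 - 2000\right)\right) = 8574 \left(602 - - \frac{131578040}{369}\right) = 8574 \left(602 + \frac{131578040}{369}\right) = 8574 \cdot \frac{131800178}{369} = \frac{376684908724}{123}$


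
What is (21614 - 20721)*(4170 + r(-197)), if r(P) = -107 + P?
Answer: 3452338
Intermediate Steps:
(21614 - 20721)*(4170 + r(-197)) = (21614 - 20721)*(4170 + (-107 - 197)) = 893*(4170 - 304) = 893*3866 = 3452338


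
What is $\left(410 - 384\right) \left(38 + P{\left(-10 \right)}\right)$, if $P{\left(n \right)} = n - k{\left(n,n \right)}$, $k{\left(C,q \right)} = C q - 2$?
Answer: $-1820$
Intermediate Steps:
$k{\left(C,q \right)} = -2 + C q$
$P{\left(n \right)} = 2 + n - n^{2}$ ($P{\left(n \right)} = n - \left(-2 + n n\right) = n - \left(-2 + n^{2}\right) = 2 + n - n^{2}$)
$\left(410 - 384\right) \left(38 + P{\left(-10 \right)}\right) = \left(410 - 384\right) \left(38 - 108\right) = 26 \left(38 - 108\right) = 26 \left(-70\right) = -1820$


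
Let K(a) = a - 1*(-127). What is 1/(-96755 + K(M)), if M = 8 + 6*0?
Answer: -1/96620 ≈ -1.0350e-5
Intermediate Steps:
M = 8 (M = 8 + 0 = 8)
K(a) = 127 + a (K(a) = a + 127 = 127 + a)
1/(-96755 + K(M)) = 1/(-96755 + (127 + 8)) = 1/(-96755 + 135) = 1/(-96620) = -1/96620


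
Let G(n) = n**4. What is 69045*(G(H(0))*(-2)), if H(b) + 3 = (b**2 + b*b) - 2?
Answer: -86306250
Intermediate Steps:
H(b) = -5 + 2*b**2 (H(b) = -3 + ((b**2 + b*b) - 2) = -3 + ((b**2 + b**2) - 2) = -3 + (2*b**2 - 2) = -3 + (-2 + 2*b**2) = -5 + 2*b**2)
69045*(G(H(0))*(-2)) = 69045*((-5 + 2*0**2)**4*(-2)) = 69045*((-5 + 2*0)**4*(-2)) = 69045*((-5 + 0)**4*(-2)) = 69045*((-5)**4*(-2)) = 69045*(625*(-2)) = 69045*(-1250) = -86306250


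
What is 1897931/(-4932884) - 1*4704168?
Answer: -23205116958443/4932884 ≈ -4.7042e+6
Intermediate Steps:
1897931/(-4932884) - 1*4704168 = 1897931*(-1/4932884) - 4704168 = -1897931/4932884 - 4704168 = -23205116958443/4932884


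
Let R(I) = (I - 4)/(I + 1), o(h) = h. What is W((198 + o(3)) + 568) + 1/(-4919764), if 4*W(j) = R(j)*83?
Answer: 15619020605/757643656 ≈ 20.615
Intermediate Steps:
R(I) = (-4 + I)/(1 + I)
W(j) = 83*(-4 + j)/(4*(1 + j)) (W(j) = (((-4 + j)/(1 + j))*83)/4 = (83*(-4 + j)/(1 + j))/4 = 83*(-4 + j)/(4*(1 + j)))
W((198 + o(3)) + 568) + 1/(-4919764) = 83*(-4 + ((198 + 3) + 568))/(4*(1 + ((198 + 3) + 568))) + 1/(-4919764) = 83*(-4 + (201 + 568))/(4*(1 + (201 + 568))) - 1/4919764 = 83*(-4 + 769)/(4*(1 + 769)) - 1/4919764 = (83/4)*765/770 - 1/4919764 = (83/4)*(1/770)*765 - 1/4919764 = 12699/616 - 1/4919764 = 15619020605/757643656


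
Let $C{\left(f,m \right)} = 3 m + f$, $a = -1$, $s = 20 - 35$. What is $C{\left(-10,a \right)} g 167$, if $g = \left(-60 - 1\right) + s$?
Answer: $164996$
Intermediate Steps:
$s = -15$ ($s = 20 - 35 = -15$)
$C{\left(f,m \right)} = f + 3 m$
$g = -76$ ($g = \left(-60 - 1\right) - 15 = -61 - 15 = -76$)
$C{\left(-10,a \right)} g 167 = \left(-10 + 3 \left(-1\right)\right) \left(-76\right) 167 = \left(-10 - 3\right) \left(-76\right) 167 = \left(-13\right) \left(-76\right) 167 = 988 \cdot 167 = 164996$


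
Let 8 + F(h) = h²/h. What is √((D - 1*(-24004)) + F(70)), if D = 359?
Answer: 5*√977 ≈ 156.28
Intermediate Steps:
F(h) = -8 + h (F(h) = -8 + h²/h = -8 + h)
√((D - 1*(-24004)) + F(70)) = √((359 - 1*(-24004)) + (-8 + 70)) = √((359 + 24004) + 62) = √(24363 + 62) = √24425 = 5*√977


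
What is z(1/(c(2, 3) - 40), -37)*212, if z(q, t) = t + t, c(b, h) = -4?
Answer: -15688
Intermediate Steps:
z(q, t) = 2*t
z(1/(c(2, 3) - 40), -37)*212 = (2*(-37))*212 = -74*212 = -15688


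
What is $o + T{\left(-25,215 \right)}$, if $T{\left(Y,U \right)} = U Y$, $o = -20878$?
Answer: $-26253$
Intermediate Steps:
$o + T{\left(-25,215 \right)} = -20878 + 215 \left(-25\right) = -20878 - 5375 = -26253$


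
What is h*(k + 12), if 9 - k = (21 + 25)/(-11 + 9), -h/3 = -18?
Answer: 2376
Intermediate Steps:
h = 54 (h = -3*(-18) = 54)
k = 32 (k = 9 - (21 + 25)/(-11 + 9) = 9 - 46/(-2) = 9 - 46*(-1)/2 = 9 - 1*(-23) = 9 + 23 = 32)
h*(k + 12) = 54*(32 + 12) = 54*44 = 2376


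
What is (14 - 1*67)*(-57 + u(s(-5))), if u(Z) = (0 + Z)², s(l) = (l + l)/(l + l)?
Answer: 2968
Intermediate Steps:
s(l) = 1 (s(l) = (2*l)/((2*l)) = (2*l)*(1/(2*l)) = 1)
u(Z) = Z²
(14 - 1*67)*(-57 + u(s(-5))) = (14 - 1*67)*(-57 + 1²) = (14 - 67)*(-57 + 1) = -53*(-56) = 2968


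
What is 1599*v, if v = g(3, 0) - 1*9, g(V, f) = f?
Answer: -14391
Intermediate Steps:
v = -9 (v = 0 - 1*9 = 0 - 9 = -9)
1599*v = 1599*(-9) = -14391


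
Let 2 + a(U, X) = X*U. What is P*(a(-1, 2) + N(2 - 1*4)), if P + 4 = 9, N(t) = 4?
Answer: 0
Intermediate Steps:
a(U, X) = -2 + U*X (a(U, X) = -2 + X*U = -2 + U*X)
P = 5 (P = -4 + 9 = 5)
P*(a(-1, 2) + N(2 - 1*4)) = 5*((-2 - 1*2) + 4) = 5*((-2 - 2) + 4) = 5*(-4 + 4) = 5*0 = 0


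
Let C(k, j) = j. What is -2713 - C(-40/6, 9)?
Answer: -2722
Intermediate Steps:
-2713 - C(-40/6, 9) = -2713 - 1*9 = -2713 - 9 = -2722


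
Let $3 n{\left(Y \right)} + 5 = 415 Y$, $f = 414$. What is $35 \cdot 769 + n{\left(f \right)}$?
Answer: $\frac{252550}{3} \approx 84183.0$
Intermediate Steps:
$n{\left(Y \right)} = - \frac{5}{3} + \frac{415 Y}{3}$
$35 \cdot 769 + n{\left(f \right)} = 35 \cdot 769 + \left(- \frac{5}{3} + \frac{415}{3} \cdot 414\right) = 26915 + \left(- \frac{5}{3} + 57270\right) = 26915 + \frac{171805}{3} = \frac{252550}{3}$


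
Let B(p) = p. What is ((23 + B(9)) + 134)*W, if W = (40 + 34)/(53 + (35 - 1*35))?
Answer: 12284/53 ≈ 231.77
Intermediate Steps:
W = 74/53 (W = 74/(53 + (35 - 35)) = 74/(53 + 0) = 74/53 ≈ 1.3962)
((23 + B(9)) + 134)*W = ((23 + 9) + 134)*(74/53) = (32 + 134)*(74/53) = 166*(74/53) = 12284/53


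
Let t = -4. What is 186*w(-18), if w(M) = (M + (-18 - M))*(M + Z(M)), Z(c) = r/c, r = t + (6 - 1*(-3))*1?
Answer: 61194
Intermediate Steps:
r = 5 (r = -4 + (6 - 1*(-3))*1 = -4 + (6 + 3)*1 = -4 + 9*1 = -4 + 9 = 5)
Z(c) = 5/c
w(M) = -90/M - 18*M (w(M) = (M + (-18 - M))*(M + 5/M) = -18*(M + 5/M) = -90/M - 18*M)
186*w(-18) = 186*(-90/(-18) - 18*(-18)) = 186*(-90*(-1/18) + 324) = 186*(5 + 324) = 186*329 = 61194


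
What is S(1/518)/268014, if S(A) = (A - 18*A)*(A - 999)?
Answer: 8797177/71914588536 ≈ 0.00012233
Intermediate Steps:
S(A) = -17*A*(-999 + A) (S(A) = (-17*A)*(-999 + A) = -17*A*(-999 + A))
S(1/518)/268014 = (17*(999 - 1/518)/518)/268014 = (17*(1/518)*(999 - 1*1/518))*(1/268014) = (17*(1/518)*(999 - 1/518))*(1/268014) = (17*(1/518)*(517481/518))*(1/268014) = (8797177/268324)*(1/268014) = 8797177/71914588536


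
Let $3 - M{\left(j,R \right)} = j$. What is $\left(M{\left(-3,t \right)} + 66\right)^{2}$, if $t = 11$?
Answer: $5184$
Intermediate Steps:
$M{\left(j,R \right)} = 3 - j$
$\left(M{\left(-3,t \right)} + 66\right)^{2} = \left(\left(3 - -3\right) + 66\right)^{2} = \left(\left(3 + 3\right) + 66\right)^{2} = \left(6 + 66\right)^{2} = 72^{2} = 5184$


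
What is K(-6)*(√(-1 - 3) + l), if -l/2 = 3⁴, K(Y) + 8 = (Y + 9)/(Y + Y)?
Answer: 2673/2 - 33*I/2 ≈ 1336.5 - 16.5*I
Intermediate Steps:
K(Y) = -8 + (9 + Y)/(2*Y) (K(Y) = -8 + (Y + 9)/(Y + Y) = -8 + (9 + Y)/((2*Y)) = -8 + (9 + Y)*(1/(2*Y)) = -8 + (9 + Y)/(2*Y))
l = -162 (l = -2*3⁴ = -2*81 = -162)
K(-6)*(√(-1 - 3) + l) = ((3/2)*(3 - 5*(-6))/(-6))*(√(-1 - 3) - 162) = ((3/2)*(-⅙)*(3 + 30))*(√(-4) - 162) = ((3/2)*(-⅙)*33)*(2*I - 162) = -33*(-162 + 2*I)/4 = 2673/2 - 33*I/2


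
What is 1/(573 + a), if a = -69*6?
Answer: 1/159 ≈ 0.0062893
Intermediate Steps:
a = -414
1/(573 + a) = 1/(573 - 414) = 1/159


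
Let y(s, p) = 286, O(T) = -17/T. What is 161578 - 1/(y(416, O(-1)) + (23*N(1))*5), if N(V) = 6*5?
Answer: 603655407/3736 ≈ 1.6158e+5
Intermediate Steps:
N(V) = 30
161578 - 1/(y(416, O(-1)) + (23*N(1))*5) = 161578 - 1/(286 + (23*30)*5) = 161578 - 1/(286 + 690*5) = 161578 - 1/(286 + 3450) = 161578 - 1/3736 = 603655407/3736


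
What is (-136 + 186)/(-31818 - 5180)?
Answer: -25/18499 ≈ -0.0013514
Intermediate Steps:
(-136 + 186)/(-31818 - 5180) = 50/(-36998) = 50*(-1/36998) = -25/18499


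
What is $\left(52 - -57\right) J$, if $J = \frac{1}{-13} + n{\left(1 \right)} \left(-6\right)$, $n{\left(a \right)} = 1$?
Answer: $- \frac{8611}{13} \approx -662.38$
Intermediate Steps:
$J = - \frac{79}{13}$ ($J = \frac{1}{-13} + 1 \left(-6\right) = - \frac{1}{13} - 6 = - \frac{79}{13} \approx -6.0769$)
$\left(52 - -57\right) J = \left(52 - -57\right) \left(- \frac{79}{13}\right) = \left(52 + 57\right) \left(- \frac{79}{13}\right) = 109 \left(- \frac{79}{13}\right) = - \frac{8611}{13}$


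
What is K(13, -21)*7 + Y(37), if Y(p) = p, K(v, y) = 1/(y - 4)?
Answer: 918/25 ≈ 36.720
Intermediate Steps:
K(v, y) = 1/(-4 + y)
K(13, -21)*7 + Y(37) = 7/(-4 - 21) + 37 = 7/(-25) + 37 = -1/25*7 + 37 = -7/25 + 37 = 918/25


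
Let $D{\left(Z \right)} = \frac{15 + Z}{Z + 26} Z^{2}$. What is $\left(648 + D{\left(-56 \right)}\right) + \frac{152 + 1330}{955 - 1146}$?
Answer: $\frac{14113298}{2865} \approx 4926.1$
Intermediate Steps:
$D{\left(Z \right)} = \frac{Z^{2} \left(15 + Z\right)}{26 + Z}$ ($D{\left(Z \right)} = \frac{15 + Z}{26 + Z} Z^{2} = \frac{Z^{2} \left(15 + Z\right)}{26 + Z}$)
$\left(648 + D{\left(-56 \right)}\right) + \frac{152 + 1330}{955 - 1146} = \left(648 + \frac{\left(-56\right)^{2} \left(15 - 56\right)}{26 - 56}\right) + \frac{152 + 1330}{955 - 1146} = \left(648 + 3136 \frac{1}{-30} \left(-41\right)\right) + \frac{1482}{-191} = \left(648 + 3136 \left(- \frac{1}{30}\right) \left(-41\right)\right) + 1482 \left(- \frac{1}{191}\right) = \left(648 + \frac{64288}{15}\right) - \frac{1482}{191} = \frac{74008}{15} - \frac{1482}{191} = \frac{14113298}{2865}$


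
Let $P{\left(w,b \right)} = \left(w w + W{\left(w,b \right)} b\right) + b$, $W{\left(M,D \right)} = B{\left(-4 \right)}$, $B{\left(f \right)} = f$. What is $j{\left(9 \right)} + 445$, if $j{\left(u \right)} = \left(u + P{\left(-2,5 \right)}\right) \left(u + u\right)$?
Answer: $409$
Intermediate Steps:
$W{\left(M,D \right)} = -4$
$P{\left(w,b \right)} = w^{2} - 3 b$ ($P{\left(w,b \right)} = \left(w w - 4 b\right) + b = \left(w^{2} - 4 b\right) + b = w^{2} - 3 b$)
$j{\left(u \right)} = 2 u \left(-11 + u\right)$ ($j{\left(u \right)} = \left(u + \left(\left(-2\right)^{2} - 15\right)\right) \left(u + u\right) = \left(u + \left(4 - 15\right)\right) 2 u = \left(u - 11\right) 2 u = \left(-11 + u\right) 2 u = 2 u \left(-11 + u\right)$)
$j{\left(9 \right)} + 445 = 2 \cdot 9 \left(-11 + 9\right) + 445 = 2 \cdot 9 \left(-2\right) + 445 = -36 + 445 = 409$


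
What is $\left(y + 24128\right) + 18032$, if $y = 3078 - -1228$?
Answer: $46466$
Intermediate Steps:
$y = 4306$ ($y = 3078 + 1228 = 4306$)
$\left(y + 24128\right) + 18032 = \left(4306 + 24128\right) + 18032 = 28434 + 18032 = 46466$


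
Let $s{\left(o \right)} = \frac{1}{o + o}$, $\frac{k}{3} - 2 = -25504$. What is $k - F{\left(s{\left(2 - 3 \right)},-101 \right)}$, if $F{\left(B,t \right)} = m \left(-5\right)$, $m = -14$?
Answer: $-76576$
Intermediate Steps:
$k = -76506$ ($k = 6 + 3 \left(-25504\right) = 6 - 76512 = -76506$)
$s{\left(o \right)} = \frac{1}{2 o}$
$F{\left(B,t \right)} = 70$ ($F{\left(B,t \right)} = \left(-14\right) \left(-5\right) = 70$)
$k - F{\left(s{\left(2 - 3 \right)},-101 \right)} = -76506 - 70 = -76576$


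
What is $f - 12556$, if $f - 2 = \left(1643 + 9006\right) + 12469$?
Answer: $10564$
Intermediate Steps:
$f = 23120$ ($f = 2 + \left(\left(1643 + 9006\right) + 12469\right) = 2 + \left(10649 + 12469\right) = 2 + 23118 = 23120$)
$f - 12556 = 23120 - 12556 = 10564$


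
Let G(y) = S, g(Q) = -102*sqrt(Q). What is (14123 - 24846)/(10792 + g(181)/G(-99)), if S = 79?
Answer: -180556211614/181717577875 - 43202967*sqrt(181)/363435155750 ≈ -0.99521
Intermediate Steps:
G(y) = 79
(14123 - 24846)/(10792 + g(181)/G(-99)) = (14123 - 24846)/(10792 - 102*sqrt(181)/79) = -10723/(10792 - 102*sqrt(181)*(1/79)) = -10723/(10792 - 102*sqrt(181)/79)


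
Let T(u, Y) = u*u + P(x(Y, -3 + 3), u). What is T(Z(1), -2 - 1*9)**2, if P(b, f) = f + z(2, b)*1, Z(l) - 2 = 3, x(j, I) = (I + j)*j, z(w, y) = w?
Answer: 1024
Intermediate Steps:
x(j, I) = j*(I + j)
Z(l) = 5 (Z(l) = 2 + 3 = 5)
P(b, f) = 2 + f (P(b, f) = f + 2*1 = f + 2 = 2 + f)
T(u, Y) = 2 + u + u**2 (T(u, Y) = u*u + (2 + u) = u**2 + (2 + u) = 2 + u + u**2)
T(Z(1), -2 - 1*9)**2 = (2 + 5 + 5**2)**2 = (2 + 5 + 25)**2 = 32**2 = 1024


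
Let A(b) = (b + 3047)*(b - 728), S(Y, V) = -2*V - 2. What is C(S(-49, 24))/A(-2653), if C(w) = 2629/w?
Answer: 2629/66605700 ≈ 3.9471e-5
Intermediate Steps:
S(Y, V) = -2 - 2*V
A(b) = (-728 + b)*(3047 + b) (A(b) = (3047 + b)*(-728 + b) = (-728 + b)*(3047 + b))
C(S(-49, 24))/A(-2653) = (2629/(-2 - 2*24))/(-2218216 + (-2653)² + 2319*(-2653)) = (2629/(-2 - 48))/(-2218216 + 7038409 - 6152307) = (2629/(-50))/(-1332114) = (2629*(-1/50))*(-1/1332114) = -2629/50*(-1/1332114) = 2629/66605700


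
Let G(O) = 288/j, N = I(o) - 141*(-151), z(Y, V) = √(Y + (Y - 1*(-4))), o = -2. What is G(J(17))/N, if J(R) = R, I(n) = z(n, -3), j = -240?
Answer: -2/35485 ≈ -5.6362e-5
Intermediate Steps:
z(Y, V) = √(4 + 2*Y) (z(Y, V) = √(Y + (Y + 4)) = √(Y + (4 + Y)) = √(4 + 2*Y))
I(n) = √(4 + 2*n)
N = 21291 (N = √(4 + 2*(-2)) - 141*(-151) = √(4 - 4) + 21291 = √0 + 21291 = 0 + 21291 = 21291)
G(O) = -6/5 (G(O) = 288/(-240) = 288*(-1/240) = -6/5)
G(J(17))/N = -6/5/21291 = -6/5*1/21291 = -2/35485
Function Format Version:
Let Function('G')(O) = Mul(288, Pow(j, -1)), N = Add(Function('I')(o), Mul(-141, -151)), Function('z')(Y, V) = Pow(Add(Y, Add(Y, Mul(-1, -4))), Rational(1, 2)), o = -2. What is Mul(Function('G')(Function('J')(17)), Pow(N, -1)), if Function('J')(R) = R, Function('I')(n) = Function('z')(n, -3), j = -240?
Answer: Rational(-2, 35485) ≈ -5.6362e-5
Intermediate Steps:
Function('z')(Y, V) = Pow(Add(4, Mul(2, Y)), Rational(1, 2)) (Function('z')(Y, V) = Pow(Add(Y, Add(Y, 4)), Rational(1, 2)) = Pow(Add(Y, Add(4, Y)), Rational(1, 2)) = Pow(Add(4, Mul(2, Y)), Rational(1, 2)))
Function('I')(n) = Pow(Add(4, Mul(2, n)), Rational(1, 2))
N = 21291 (N = Add(Pow(Add(4, Mul(2, -2)), Rational(1, 2)), Mul(-141, -151)) = Add(Pow(Add(4, -4), Rational(1, 2)), 21291) = Add(Pow(0, Rational(1, 2)), 21291) = Add(0, 21291) = 21291)
Function('G')(O) = Rational(-6, 5) (Function('G')(O) = Mul(288, Pow(-240, -1)) = Mul(288, Rational(-1, 240)) = Rational(-6, 5))
Mul(Function('G')(Function('J')(17)), Pow(N, -1)) = Mul(Rational(-6, 5), Pow(21291, -1)) = Mul(Rational(-6, 5), Rational(1, 21291)) = Rational(-2, 35485)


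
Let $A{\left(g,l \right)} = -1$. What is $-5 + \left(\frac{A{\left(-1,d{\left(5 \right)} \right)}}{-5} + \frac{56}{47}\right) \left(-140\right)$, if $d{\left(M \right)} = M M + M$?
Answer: $- \frac{9391}{47} \approx -199.81$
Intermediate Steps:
$d{\left(M \right)} = M + M^{2}$ ($d{\left(M \right)} = M^{2} + M = M + M^{2}$)
$-5 + \left(\frac{A{\left(-1,d{\left(5 \right)} \right)}}{-5} + \frac{56}{47}\right) \left(-140\right) = -5 + \left(- \frac{1}{-5} + \frac{56}{47}\right) \left(-140\right) = -5 + \left(\left(-1\right) \left(- \frac{1}{5}\right) + 56 \cdot \frac{1}{47}\right) \left(-140\right) = -5 + \left(\frac{1}{5} + \frac{56}{47}\right) \left(-140\right) = -5 + \frac{327}{235} \left(-140\right) = -5 - \frac{9156}{47} = - \frac{9391}{47}$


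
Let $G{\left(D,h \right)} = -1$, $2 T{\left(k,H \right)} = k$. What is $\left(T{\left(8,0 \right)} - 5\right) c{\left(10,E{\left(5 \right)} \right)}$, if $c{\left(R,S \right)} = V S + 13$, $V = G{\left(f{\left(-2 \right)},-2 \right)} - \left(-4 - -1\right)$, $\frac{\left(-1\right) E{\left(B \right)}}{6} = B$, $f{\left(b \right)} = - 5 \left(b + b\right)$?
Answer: $47$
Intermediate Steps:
$T{\left(k,H \right)} = \frac{k}{2}$
$f{\left(b \right)} = - 10 b$ ($f{\left(b \right)} = - 5 \cdot 2 b = - 10 b$)
$E{\left(B \right)} = - 6 B$
$V = 2$ ($V = -1 - \left(-4 - -1\right) = -1 - \left(-4 + 1\right) = -1 - -3 = -1 + 3 = 2$)
$c{\left(R,S \right)} = 13 + 2 S$ ($c{\left(R,S \right)} = 2 S + 13 = 13 + 2 S$)
$\left(T{\left(8,0 \right)} - 5\right) c{\left(10,E{\left(5 \right)} \right)} = \left(\frac{1}{2} \cdot 8 - 5\right) \left(13 + 2 \left(\left(-6\right) 5\right)\right) = \left(4 - 5\right) \left(13 + 2 \left(-30\right)\right) = - (13 - 60) = \left(-1\right) \left(-47\right) = 47$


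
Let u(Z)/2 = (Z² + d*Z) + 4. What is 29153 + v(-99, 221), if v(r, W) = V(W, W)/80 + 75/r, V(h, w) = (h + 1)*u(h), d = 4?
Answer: 201397807/660 ≈ 3.0515e+5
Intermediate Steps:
u(Z) = 8 + 2*Z² + 8*Z (u(Z) = 2*((Z² + 4*Z) + 4) = 2*(4 + Z² + 4*Z) = 8 + 2*Z² + 8*Z)
V(h, w) = (1 + h)*(8 + 2*h² + 8*h) (V(h, w) = (h + 1)*(8 + 2*h² + 8*h) = (1 + h)*(8 + 2*h² + 8*h))
v(r, W) = 75/r + (1 + W)*(4 + W² + 4*W)/40 (v(r, W) = (2*(1 + W)*(4 + W² + 4*W))/80 + 75/r = (2*(1 + W)*(4 + W² + 4*W))*(1/80) + 75/r = (1 + W)*(4 + W² + 4*W)/40 + 75/r = 75/r + (1 + W)*(4 + W² + 4*W)/40)
29153 + v(-99, 221) = 29153 + (1/40)*(3000 - 99*(1 + 221)*(4 + 221² + 4*221))/(-99) = 29153 + (1/40)*(-1/99)*(3000 - 99*222*(4 + 48841 + 884)) = 29153 + (1/40)*(-1/99)*(3000 - 99*222*49729) = 29153 + (1/40)*(-1/99)*(3000 - 1092943962) = 29153 + (1/40)*(-1/99)*(-1092940962) = 29153 + 182156827/660 = 201397807/660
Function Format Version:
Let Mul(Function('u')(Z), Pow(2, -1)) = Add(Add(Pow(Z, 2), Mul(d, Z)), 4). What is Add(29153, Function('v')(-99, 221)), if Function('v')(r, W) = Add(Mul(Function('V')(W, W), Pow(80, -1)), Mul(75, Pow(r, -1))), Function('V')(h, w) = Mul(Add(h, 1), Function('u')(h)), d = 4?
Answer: Rational(201397807, 660) ≈ 3.0515e+5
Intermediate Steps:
Function('u')(Z) = Add(8, Mul(2, Pow(Z, 2)), Mul(8, Z)) (Function('u')(Z) = Mul(2, Add(Add(Pow(Z, 2), Mul(4, Z)), 4)) = Mul(2, Add(4, Pow(Z, 2), Mul(4, Z))) = Add(8, Mul(2, Pow(Z, 2)), Mul(8, Z)))
Function('V')(h, w) = Mul(Add(1, h), Add(8, Mul(2, Pow(h, 2)), Mul(8, h))) (Function('V')(h, w) = Mul(Add(h, 1), Add(8, Mul(2, Pow(h, 2)), Mul(8, h))) = Mul(Add(1, h), Add(8, Mul(2, Pow(h, 2)), Mul(8, h))))
Function('v')(r, W) = Add(Mul(75, Pow(r, -1)), Mul(Rational(1, 40), Add(1, W), Add(4, Pow(W, 2), Mul(4, W)))) (Function('v')(r, W) = Add(Mul(Mul(2, Add(1, W), Add(4, Pow(W, 2), Mul(4, W))), Pow(80, -1)), Mul(75, Pow(r, -1))) = Add(Mul(Mul(2, Add(1, W), Add(4, Pow(W, 2), Mul(4, W))), Rational(1, 80)), Mul(75, Pow(r, -1))) = Add(Mul(Rational(1, 40), Add(1, W), Add(4, Pow(W, 2), Mul(4, W))), Mul(75, Pow(r, -1))) = Add(Mul(75, Pow(r, -1)), Mul(Rational(1, 40), Add(1, W), Add(4, Pow(W, 2), Mul(4, W)))))
Add(29153, Function('v')(-99, 221)) = Add(29153, Mul(Rational(1, 40), Pow(-99, -1), Add(3000, Mul(-99, Add(1, 221), Add(4, Pow(221, 2), Mul(4, 221)))))) = Add(29153, Mul(Rational(1, 40), Rational(-1, 99), Add(3000, Mul(-99, 222, Add(4, 48841, 884))))) = Add(29153, Mul(Rational(1, 40), Rational(-1, 99), Add(3000, Mul(-99, 222, 49729)))) = Add(29153, Mul(Rational(1, 40), Rational(-1, 99), Add(3000, -1092943962))) = Add(29153, Mul(Rational(1, 40), Rational(-1, 99), -1092940962)) = Add(29153, Rational(182156827, 660)) = Rational(201397807, 660)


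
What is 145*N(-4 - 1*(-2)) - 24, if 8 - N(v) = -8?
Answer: 2296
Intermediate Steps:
N(v) = 16 (N(v) = 8 - 1*(-8) = 8 + 8 = 16)
145*N(-4 - 1*(-2)) - 24 = 145*16 - 24 = 2320 - 24 = 2296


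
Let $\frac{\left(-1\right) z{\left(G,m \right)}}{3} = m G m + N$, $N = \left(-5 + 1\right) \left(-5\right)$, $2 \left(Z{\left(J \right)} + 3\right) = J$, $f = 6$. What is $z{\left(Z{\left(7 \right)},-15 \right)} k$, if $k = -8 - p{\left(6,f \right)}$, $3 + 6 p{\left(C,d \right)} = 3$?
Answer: $3180$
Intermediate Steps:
$Z{\left(J \right)} = -3 + \frac{J}{2}$
$p{\left(C,d \right)} = 0$ ($p{\left(C,d \right)} = - \frac{1}{2} + \frac{1}{6} \cdot 3 = - \frac{1}{2} + \frac{1}{2} = 0$)
$k = -8$ ($k = -8 - 0 = -8 + 0 = -8$)
$N = 20$ ($N = \left(-4\right) \left(-5\right) = 20$)
$z{\left(G,m \right)} = -60 - 3 G m^{2}$ ($z{\left(G,m \right)} = - 3 \left(m G m + 20\right) = - 3 \left(G m m + 20\right) = - 3 \left(G m^{2} + 20\right) = - 3 \left(20 + G m^{2}\right) = -60 - 3 G m^{2}$)
$z{\left(Z{\left(7 \right)},-15 \right)} k = \left(-60 - 3 \left(-3 + \frac{1}{2} \cdot 7\right) \left(-15\right)^{2}\right) \left(-8\right) = \left(-60 - 3 \left(-3 + \frac{7}{2}\right) 225\right) \left(-8\right) = \left(-60 - \frac{3}{2} \cdot 225\right) \left(-8\right) = \left(-60 - \frac{675}{2}\right) \left(-8\right) = \left(- \frac{795}{2}\right) \left(-8\right) = 3180$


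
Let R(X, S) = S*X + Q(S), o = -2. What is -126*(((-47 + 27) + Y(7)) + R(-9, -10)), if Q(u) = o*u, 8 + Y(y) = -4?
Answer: -9828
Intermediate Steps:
Y(y) = -12 (Y(y) = -8 - 4 = -12)
Q(u) = -2*u
R(X, S) = -2*S + S*X (R(X, S) = S*X - 2*S = -2*S + S*X)
-126*(((-47 + 27) + Y(7)) + R(-9, -10)) = -126*(((-47 + 27) - 12) - 10*(-2 - 9)) = -126*((-20 - 12) - 10*(-11)) = -126*(-32 + 110) = -126*78 = -9828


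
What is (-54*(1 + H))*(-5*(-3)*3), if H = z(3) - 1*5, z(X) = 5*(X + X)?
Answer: -63180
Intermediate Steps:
z(X) = 10*X (z(X) = 5*(2*X) = 10*X)
H = 25 (H = 10*3 - 1*5 = 30 - 5 = 25)
(-54*(1 + H))*(-5*(-3)*3) = (-54*(1 + 25))*(-5*(-3)*3) = (-54*26)*(15*3) = -18*78*45 = -1404*45 = -63180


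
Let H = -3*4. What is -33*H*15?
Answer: 5940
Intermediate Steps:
H = -12
-33*H*15 = -33*(-12)*15 = 396*15 = 5940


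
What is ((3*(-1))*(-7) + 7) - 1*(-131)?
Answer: 159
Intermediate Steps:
((3*(-1))*(-7) + 7) - 1*(-131) = (-3*(-7) + 7) + 131 = (21 + 7) + 131 = 28 + 131 = 159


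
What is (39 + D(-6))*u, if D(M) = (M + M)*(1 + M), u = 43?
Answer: 4257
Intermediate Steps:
D(M) = 2*M*(1 + M) (D(M) = (2*M)*(1 + M) = 2*M*(1 + M))
(39 + D(-6))*u = (39 + 2*(-6)*(1 - 6))*43 = (39 + 2*(-6)*(-5))*43 = (39 + 60)*43 = 99*43 = 4257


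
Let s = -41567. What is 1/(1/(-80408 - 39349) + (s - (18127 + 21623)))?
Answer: -119757/9738279970 ≈ -1.2298e-5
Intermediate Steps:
1/(1/(-80408 - 39349) + (s - (18127 + 21623))) = 1/(1/(-80408 - 39349) + (-41567 - (18127 + 21623))) = 1/(1/(-119757) + (-41567 - 1*39750)) = 1/(-1/119757 + (-41567 - 39750)) = 1/(-1/119757 - 81317) = 1/(-9738279970/119757) = -119757/9738279970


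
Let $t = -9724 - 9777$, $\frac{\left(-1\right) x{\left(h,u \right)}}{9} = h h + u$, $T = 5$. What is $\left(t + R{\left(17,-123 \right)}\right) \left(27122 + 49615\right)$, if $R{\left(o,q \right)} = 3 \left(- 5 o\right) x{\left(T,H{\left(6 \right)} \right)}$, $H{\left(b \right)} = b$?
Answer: $3963005628$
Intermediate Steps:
$x{\left(h,u \right)} = - 9 u - 9 h^{2}$ ($x{\left(h,u \right)} = - 9 \left(h h + u\right) = - 9 \left(h^{2} + u\right) = - 9 \left(u + h^{2}\right) = - 9 u - 9 h^{2}$)
$R{\left(o,q \right)} = 4185 o$ ($R{\left(o,q \right)} = 3 \left(- 5 o\right) \left(\left(-9\right) 6 - 9 \cdot 5^{2}\right) = - 15 o \left(-54 - 225\right) = - 15 o \left(-279\right) = 4185 o$)
$t = -19501$
$\left(t + R{\left(17,-123 \right)}\right) \left(27122 + 49615\right) = \left(-19501 + 4185 \cdot 17\right) \left(27122 + 49615\right) = \left(-19501 + 71145\right) 76737 = 51644 \cdot 76737 = 3963005628$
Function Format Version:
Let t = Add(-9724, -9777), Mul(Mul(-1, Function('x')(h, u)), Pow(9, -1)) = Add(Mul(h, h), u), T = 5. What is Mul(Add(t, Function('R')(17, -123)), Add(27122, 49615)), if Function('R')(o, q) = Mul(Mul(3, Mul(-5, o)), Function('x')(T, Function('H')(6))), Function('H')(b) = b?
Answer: 3963005628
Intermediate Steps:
Function('x')(h, u) = Add(Mul(-9, u), Mul(-9, Pow(h, 2))) (Function('x')(h, u) = Mul(-9, Add(Mul(h, h), u)) = Mul(-9, Add(Pow(h, 2), u)) = Mul(-9, Add(u, Pow(h, 2))) = Add(Mul(-9, u), Mul(-9, Pow(h, 2))))
Function('R')(o, q) = Mul(4185, o) (Function('R')(o, q) = Mul(Mul(3, Mul(-5, o)), Add(Mul(-9, 6), Mul(-9, Pow(5, 2)))) = Mul(Mul(-15, o), Add(-54, Mul(-9, 25))) = Mul(Mul(-15, o), Add(-54, -225)) = Mul(Mul(-15, o), -279) = Mul(4185, o))
t = -19501
Mul(Add(t, Function('R')(17, -123)), Add(27122, 49615)) = Mul(Add(-19501, Mul(4185, 17)), Add(27122, 49615)) = Mul(Add(-19501, 71145), 76737) = Mul(51644, 76737) = 3963005628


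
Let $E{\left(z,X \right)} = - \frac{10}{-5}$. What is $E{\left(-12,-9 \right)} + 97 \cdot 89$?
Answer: $8635$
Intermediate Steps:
$E{\left(z,X \right)} = 2$ ($E{\left(z,X \right)} = \left(-10\right) \left(- \frac{1}{5}\right) = 2$)
$E{\left(-12,-9 \right)} + 97 \cdot 89 = 2 + 97 \cdot 89 = 2 + 8633 = 8635$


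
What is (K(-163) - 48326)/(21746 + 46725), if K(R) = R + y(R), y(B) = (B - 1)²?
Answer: -1661/5267 ≈ -0.31536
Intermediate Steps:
y(B) = (-1 + B)²
K(R) = R + (-1 + R)²
(K(-163) - 48326)/(21746 + 46725) = ((-163 + (-1 - 163)²) - 48326)/(21746 + 46725) = ((-163 + (-164)²) - 48326)/68471 = ((-163 + 26896) - 48326)*(1/68471) = (26733 - 48326)*(1/68471) = -21593*1/68471 = -1661/5267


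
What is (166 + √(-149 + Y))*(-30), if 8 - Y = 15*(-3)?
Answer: -4980 - 120*I*√6 ≈ -4980.0 - 293.94*I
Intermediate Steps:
Y = 53 (Y = 8 - 15*(-3) = 8 - 1*(-45) = 8 + 45 = 53)
(166 + √(-149 + Y))*(-30) = (166 + √(-149 + 53))*(-30) = (166 + √(-96))*(-30) = (166 + 4*I*√6)*(-30) = -4980 - 120*I*√6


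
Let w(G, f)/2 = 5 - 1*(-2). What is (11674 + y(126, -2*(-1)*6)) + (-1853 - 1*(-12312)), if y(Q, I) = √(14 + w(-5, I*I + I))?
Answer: 22133 + 2*√7 ≈ 22138.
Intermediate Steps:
w(G, f) = 14 (w(G, f) = 2*(5 - 1*(-2)) = 2*(5 + 2) = 2*7 = 14)
y(Q, I) = 2*√7 (y(Q, I) = √(14 + 14) = √28 = 2*√7)
(11674 + y(126, -2*(-1)*6)) + (-1853 - 1*(-12312)) = (11674 + 2*√7) + (-1853 - 1*(-12312)) = (11674 + 2*√7) + (-1853 + 12312) = (11674 + 2*√7) + 10459 = 22133 + 2*√7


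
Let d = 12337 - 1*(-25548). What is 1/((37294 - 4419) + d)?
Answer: 1/70760 ≈ 1.4132e-5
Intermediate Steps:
d = 37885 (d = 12337 + 25548 = 37885)
1/((37294 - 4419) + d) = 1/((37294 - 4419) + 37885) = 1/(32875 + 37885) = 1/70760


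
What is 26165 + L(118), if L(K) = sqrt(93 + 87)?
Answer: 26165 + 6*sqrt(5) ≈ 26178.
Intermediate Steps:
L(K) = 6*sqrt(5) (L(K) = sqrt(180) = 6*sqrt(5))
26165 + L(118) = 26165 + 6*sqrt(5)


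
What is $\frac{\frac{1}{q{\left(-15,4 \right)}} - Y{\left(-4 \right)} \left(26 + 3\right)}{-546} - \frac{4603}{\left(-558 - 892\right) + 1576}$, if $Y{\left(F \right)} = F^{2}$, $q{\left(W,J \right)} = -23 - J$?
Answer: $- \frac{37573}{1053} \approx -35.682$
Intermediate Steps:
$\frac{\frac{1}{q{\left(-15,4 \right)}} - Y{\left(-4 \right)} \left(26 + 3\right)}{-546} - \frac{4603}{\left(-558 - 892\right) + 1576} = \frac{\frac{1}{-23 - 4} - \left(-4\right)^{2} \left(26 + 3\right)}{-546} - \frac{4603}{\left(-558 - 892\right) + 1576} = \left(\frac{1}{-23 - 4} - 16 \cdot 29\right) \left(- \frac{1}{546}\right) - \frac{4603}{-1450 + 1576} = \left(\frac{1}{-27} - 464\right) \left(- \frac{1}{546}\right) - \frac{4603}{126} = \left(- \frac{1}{27} - 464\right) \left(- \frac{1}{546}\right) - \frac{4603}{126} = \left(- \frac{12529}{27}\right) \left(- \frac{1}{546}\right) - \frac{4603}{126} = \frac{12529}{14742} - \frac{4603}{126} = - \frac{37573}{1053}$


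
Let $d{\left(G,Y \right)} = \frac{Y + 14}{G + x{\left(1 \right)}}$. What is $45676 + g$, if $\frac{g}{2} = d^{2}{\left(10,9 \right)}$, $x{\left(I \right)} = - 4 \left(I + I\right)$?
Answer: $\frac{91881}{2} \approx 45941.0$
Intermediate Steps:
$x{\left(I \right)} = - 8 I$ ($x{\left(I \right)} = - 4 \cdot 2 I = - 8 I$)
$d{\left(G,Y \right)} = \frac{14 + Y}{-8 + G}$ ($d{\left(G,Y \right)} = \frac{Y + 14}{G - 8} = \frac{14 + Y}{G - 8} = \frac{14 + Y}{-8 + G}$)
$g = \frac{529}{2}$ ($g = 2 \left(\frac{14 + 9}{-8 + 10}\right)^{2} = 2 \left(\frac{1}{2} \cdot 23\right)^{2} = 2 \left(\frac{23}{2}\right)^{2} = 2 \cdot \frac{529}{4} = \frac{529}{2} \approx 264.5$)
$45676 + g = 45676 + \frac{529}{2} = \frac{91881}{2}$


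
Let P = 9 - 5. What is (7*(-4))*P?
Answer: -112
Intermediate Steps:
P = 4
(7*(-4))*P = (7*(-4))*4 = -28*4 = -112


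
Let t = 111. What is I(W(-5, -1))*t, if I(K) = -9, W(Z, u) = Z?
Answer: -999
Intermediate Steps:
I(W(-5, -1))*t = -9*111 = -999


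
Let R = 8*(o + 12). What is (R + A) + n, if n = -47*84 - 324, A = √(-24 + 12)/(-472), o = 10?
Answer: -4096 - I*√3/236 ≈ -4096.0 - 0.0073392*I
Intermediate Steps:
R = 176 (R = 8*(10 + 12) = 8*22 = 176)
A = -I*√3/236 (A = √(-12)*(-1/472) = (2*I*√3)*(-1/472) = -I*√3/236 ≈ -0.0073392*I)
n = -4272 (n = -3948 - 324 = -4272)
(R + A) + n = (176 - I*√3/236) - 4272 = -4096 - I*√3/236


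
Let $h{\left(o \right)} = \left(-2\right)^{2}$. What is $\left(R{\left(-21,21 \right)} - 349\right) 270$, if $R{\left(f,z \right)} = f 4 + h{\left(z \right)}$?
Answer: $-115830$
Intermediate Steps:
$h{\left(o \right)} = 4$
$R{\left(f,z \right)} = 4 + 4 f$ ($R{\left(f,z \right)} = f 4 + 4 = 4 f + 4 = 4 + 4 f$)
$\left(R{\left(-21,21 \right)} - 349\right) 270 = \left(\left(4 + 4 \left(-21\right)\right) - 349\right) 270 = \left(\left(4 - 84\right) - 349\right) 270 = \left(-80 - 349\right) 270 = \left(-429\right) 270 = -115830$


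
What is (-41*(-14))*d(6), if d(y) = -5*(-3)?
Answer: 8610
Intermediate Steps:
d(y) = 15
(-41*(-14))*d(6) = -41*(-14)*15 = 574*15 = 8610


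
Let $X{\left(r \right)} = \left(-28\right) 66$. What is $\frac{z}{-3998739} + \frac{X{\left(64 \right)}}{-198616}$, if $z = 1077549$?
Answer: $- \frac{782684858}{3008384641} \approx -0.26017$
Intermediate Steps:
$X{\left(r \right)} = -1848$
$\frac{z}{-3998739} + \frac{X{\left(64 \right)}}{-198616} = \frac{1077549}{-3998739} - \frac{1848}{-198616} = 1077549 \left(- \frac{1}{3998739}\right) - - \frac{21}{2257} = - \frac{359183}{1332913} + \frac{21}{2257} = - \frac{782684858}{3008384641}$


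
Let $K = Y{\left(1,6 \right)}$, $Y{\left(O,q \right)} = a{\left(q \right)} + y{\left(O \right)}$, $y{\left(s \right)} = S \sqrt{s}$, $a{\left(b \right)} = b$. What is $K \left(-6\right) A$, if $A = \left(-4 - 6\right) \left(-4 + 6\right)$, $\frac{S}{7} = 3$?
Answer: $3240$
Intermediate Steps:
$S = 21$ ($S = 7 \cdot 3 = 21$)
$A = -20$ ($A = \left(-10\right) 2 = -20$)
$y{\left(s \right)} = 21 \sqrt{s}$
$Y{\left(O,q \right)} = q + 21 \sqrt{O}$
$K = 27$ ($K = 6 + 21 \sqrt{1} = 6 + 21 \cdot 1 = 6 + 21 = 27$)
$K \left(-6\right) A = 27 \left(-6\right) \left(-20\right) = \left(-162\right) \left(-20\right) = 3240$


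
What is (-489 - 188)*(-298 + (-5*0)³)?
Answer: 201746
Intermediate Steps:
(-489 - 188)*(-298 + (-5*0)³) = -677*(-298 + 0³) = -677*(-298 + 0) = -677*(-298) = 201746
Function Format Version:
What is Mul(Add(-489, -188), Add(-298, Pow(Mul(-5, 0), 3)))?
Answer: 201746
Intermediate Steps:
Mul(Add(-489, -188), Add(-298, Pow(Mul(-5, 0), 3))) = Mul(-677, Add(-298, Pow(0, 3))) = Mul(-677, Add(-298, 0)) = Mul(-677, -298) = 201746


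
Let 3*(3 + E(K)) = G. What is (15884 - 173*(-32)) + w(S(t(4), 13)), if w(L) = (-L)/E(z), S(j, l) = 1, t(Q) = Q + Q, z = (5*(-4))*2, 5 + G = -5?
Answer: 406983/19 ≈ 21420.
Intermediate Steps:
G = -10 (G = -5 - 5 = -10)
z = -40 (z = -20*2 = -40)
E(K) = -19/3 (E(K) = -3 + (⅓)*(-10) = -3 - 10/3 = -19/3)
t(Q) = 2*Q
w(L) = 3*L/19 (w(L) = (-L)/(-19/3) = -L*(-3/19) = 3*L/19)
(15884 - 173*(-32)) + w(S(t(4), 13)) = (15884 - 173*(-32)) + (3/19)*1 = (15884 + 5536) + 3/19 = 21420 + 3/19 = 406983/19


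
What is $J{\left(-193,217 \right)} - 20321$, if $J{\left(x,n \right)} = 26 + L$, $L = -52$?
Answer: $-20347$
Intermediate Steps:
$J{\left(x,n \right)} = -26$ ($J{\left(x,n \right)} = 26 - 52 = -26$)
$J{\left(-193,217 \right)} - 20321 = -26 - 20321 = -20347$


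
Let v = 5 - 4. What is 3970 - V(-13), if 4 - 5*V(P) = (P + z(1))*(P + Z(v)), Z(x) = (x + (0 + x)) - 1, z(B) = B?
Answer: 3998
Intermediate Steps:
v = 1
Z(x) = -1 + 2*x (Z(x) = (x + x) - 1 = 2*x - 1 = -1 + 2*x)
V(P) = ⅘ - (1 + P)²/5 (V(P) = ⅘ - (P + 1)*(P + (-1 + 2*1))/5 = ⅘ - (1 + P)*(P + (-1 + 2))/5 = ⅘ - (1 + P)*(P + 1)/5 = ⅘ - (1 + P)*(1 + P)/5 = ⅘ - (1 + P)²/5)
3970 - V(-13) = 3970 - (⅗ - ⅖*(-13) - ⅕*(-13)²) = 3970 - (⅗ + 26/5 - ⅕*169) = 3970 - (⅗ + 26/5 - 169/5) = 3970 - 1*(-28) = 3970 + 28 = 3998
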